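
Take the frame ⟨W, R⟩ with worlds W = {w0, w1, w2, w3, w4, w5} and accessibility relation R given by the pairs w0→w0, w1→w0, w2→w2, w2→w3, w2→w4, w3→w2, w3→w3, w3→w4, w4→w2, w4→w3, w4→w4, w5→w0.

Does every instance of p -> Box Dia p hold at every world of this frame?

Axiom B corresponds to the accessibility relation being symmetric.
Symmetric: no — w1 R w0 but not w0 R w1.

No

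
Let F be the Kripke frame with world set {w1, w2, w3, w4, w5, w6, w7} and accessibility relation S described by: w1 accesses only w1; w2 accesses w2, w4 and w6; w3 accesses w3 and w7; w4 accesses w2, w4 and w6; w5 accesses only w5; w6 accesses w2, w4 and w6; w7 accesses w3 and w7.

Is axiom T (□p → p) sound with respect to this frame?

Yes

By correspondence theory, T is valid on a frame iff S is reflexive.
Reflexive: yes — every world is S-related to itself.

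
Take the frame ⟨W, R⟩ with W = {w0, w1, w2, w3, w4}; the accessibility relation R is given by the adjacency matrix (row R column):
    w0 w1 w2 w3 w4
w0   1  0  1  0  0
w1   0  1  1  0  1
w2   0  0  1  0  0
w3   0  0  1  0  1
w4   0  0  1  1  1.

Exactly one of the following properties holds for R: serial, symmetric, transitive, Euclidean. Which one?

Serial: yes — every world has a successor (e.g. w0 R w0).
Symmetric: no — w0 R w2 but not w2 R w0.
Transitive: no — w1 R w4 and w4 R w3, but not w1 R w3.
Euclidean: no — w1 R w2 and w1 R w4, but not w2 R w4.
Only serial holds.

serial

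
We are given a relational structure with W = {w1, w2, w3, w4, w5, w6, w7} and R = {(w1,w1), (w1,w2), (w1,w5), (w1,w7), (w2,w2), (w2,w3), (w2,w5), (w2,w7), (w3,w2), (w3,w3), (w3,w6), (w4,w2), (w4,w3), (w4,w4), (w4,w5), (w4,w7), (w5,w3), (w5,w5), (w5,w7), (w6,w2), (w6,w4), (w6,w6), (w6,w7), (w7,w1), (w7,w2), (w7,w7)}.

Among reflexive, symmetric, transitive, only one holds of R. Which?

reflexive

Reflexive: yes — every world is R-related to itself.
Symmetric: no — w1 R w2 but not w2 R w1.
Transitive: no — w1 R w2 and w2 R w3, but not w1 R w3.
Only reflexive holds.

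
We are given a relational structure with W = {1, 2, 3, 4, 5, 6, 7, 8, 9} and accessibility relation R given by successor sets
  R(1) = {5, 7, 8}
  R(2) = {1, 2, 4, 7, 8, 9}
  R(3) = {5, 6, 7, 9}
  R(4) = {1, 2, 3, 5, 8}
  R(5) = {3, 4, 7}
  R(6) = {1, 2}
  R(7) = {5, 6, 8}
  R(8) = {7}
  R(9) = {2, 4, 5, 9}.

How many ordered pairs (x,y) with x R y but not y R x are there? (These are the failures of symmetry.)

17

Enumerating: (1,5), (1,7), (1,8), (2,1), (2,7), (2,8), (3,6), (3,7), (3,9), (4,1), (4,3), (4,8), (6,1), (6,2), (7,6), (9,4), (9,5).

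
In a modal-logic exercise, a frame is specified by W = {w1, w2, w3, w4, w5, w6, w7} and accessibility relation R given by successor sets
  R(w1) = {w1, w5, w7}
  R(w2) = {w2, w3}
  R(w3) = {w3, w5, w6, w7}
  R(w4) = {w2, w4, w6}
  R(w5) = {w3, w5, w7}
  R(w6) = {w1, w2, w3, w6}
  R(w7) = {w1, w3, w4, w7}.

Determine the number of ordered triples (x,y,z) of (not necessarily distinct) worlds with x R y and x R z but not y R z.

26

Enumerating: (w1,w5,w1), (w1,w7,w5), (w2,w3,w2), (w3,w5,w6), (w3,w6,w5), (w3,w6,w7), (w3,w7,w5), (w3,w7,w6), (w4,w2,w4), (w4,w2,w6), (w4,w6,w4), (w5,w7,w5), … and 14 more.
Total: 26.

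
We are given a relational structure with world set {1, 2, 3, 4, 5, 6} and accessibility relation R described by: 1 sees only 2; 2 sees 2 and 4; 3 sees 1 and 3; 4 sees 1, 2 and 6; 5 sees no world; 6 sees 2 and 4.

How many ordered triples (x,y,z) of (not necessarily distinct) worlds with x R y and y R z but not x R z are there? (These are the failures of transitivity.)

Enumerating: (1,2,4), (2,4,1), (2,4,6), (3,1,2), (4,2,4), (4,6,4), (6,4,1), (6,4,6).

8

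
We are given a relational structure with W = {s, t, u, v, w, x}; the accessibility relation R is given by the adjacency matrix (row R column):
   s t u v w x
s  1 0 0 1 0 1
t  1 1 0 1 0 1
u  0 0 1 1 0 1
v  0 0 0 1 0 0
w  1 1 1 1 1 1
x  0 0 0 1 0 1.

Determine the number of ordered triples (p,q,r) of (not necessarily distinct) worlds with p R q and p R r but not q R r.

Enumerating: (s,v,s), (s,v,x), (s,x,s), (t,s,t), (t,v,s), (t,v,t), (t,v,x), (t,x,s), (t,x,t), (u,v,u), (u,v,x), (u,x,u), … and 18 more.
Total: 30.

30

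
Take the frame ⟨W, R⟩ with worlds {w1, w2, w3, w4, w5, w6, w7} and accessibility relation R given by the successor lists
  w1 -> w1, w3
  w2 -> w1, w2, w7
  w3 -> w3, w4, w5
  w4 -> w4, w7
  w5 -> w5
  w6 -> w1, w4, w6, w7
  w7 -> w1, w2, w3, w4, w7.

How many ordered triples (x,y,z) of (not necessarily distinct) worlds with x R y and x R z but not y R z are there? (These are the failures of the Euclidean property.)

24

Enumerating: (w1,w3,w1), (w2,w1,w2), (w2,w1,w7), (w3,w4,w3), (w3,w4,w5), (w3,w5,w3), (w3,w5,w4), (w6,w1,w4), (w6,w1,w6), (w6,w1,w7), (w6,w4,w1), (w6,w4,w6), … and 12 more.
Total: 24.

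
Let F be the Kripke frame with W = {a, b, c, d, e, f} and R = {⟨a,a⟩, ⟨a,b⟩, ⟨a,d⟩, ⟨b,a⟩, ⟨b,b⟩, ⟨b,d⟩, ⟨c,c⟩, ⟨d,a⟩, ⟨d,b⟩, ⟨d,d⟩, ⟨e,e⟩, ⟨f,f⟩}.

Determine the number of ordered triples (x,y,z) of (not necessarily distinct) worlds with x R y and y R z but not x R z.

R is transitive; there are no such tuples.

0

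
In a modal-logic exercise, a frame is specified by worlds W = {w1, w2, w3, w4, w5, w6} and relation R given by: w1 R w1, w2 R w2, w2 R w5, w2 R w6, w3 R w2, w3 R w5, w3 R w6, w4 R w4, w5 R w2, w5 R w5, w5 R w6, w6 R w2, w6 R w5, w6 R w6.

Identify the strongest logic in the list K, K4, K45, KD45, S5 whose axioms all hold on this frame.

KD45

Transitive (axiom 4): yes — every two-step R-path is closed by a direct edge.
Euclidean (axiom 5): yes — any two successors of a common world are R-related.
Serial (axiom D): yes — every world has a successor (e.g. w1 R w1).
Reflexive (axiom T): no — w3 is not related to itself.
So F validates K, K4, K45, KD45; S5 would additionally require R to be reflexive. The strongest is KD45.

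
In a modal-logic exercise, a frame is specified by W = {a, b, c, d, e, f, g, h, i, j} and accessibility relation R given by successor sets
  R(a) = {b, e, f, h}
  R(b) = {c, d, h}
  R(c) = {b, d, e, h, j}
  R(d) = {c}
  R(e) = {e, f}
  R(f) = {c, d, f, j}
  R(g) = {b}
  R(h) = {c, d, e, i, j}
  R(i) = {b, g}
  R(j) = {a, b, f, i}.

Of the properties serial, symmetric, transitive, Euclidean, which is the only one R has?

serial

Serial: yes — every world has a successor (e.g. a R b).
Symmetric: no — a R b but not b R a.
Transitive: no — a R b and b R c, but not a R c.
Euclidean: no — a R b and a R e, but not b R e.
Only serial holds.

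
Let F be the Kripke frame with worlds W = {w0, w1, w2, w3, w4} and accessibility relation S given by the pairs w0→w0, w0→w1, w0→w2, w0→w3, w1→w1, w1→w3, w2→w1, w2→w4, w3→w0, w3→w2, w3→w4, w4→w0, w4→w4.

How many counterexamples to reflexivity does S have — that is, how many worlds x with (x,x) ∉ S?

2

Enumerating: w2, w3.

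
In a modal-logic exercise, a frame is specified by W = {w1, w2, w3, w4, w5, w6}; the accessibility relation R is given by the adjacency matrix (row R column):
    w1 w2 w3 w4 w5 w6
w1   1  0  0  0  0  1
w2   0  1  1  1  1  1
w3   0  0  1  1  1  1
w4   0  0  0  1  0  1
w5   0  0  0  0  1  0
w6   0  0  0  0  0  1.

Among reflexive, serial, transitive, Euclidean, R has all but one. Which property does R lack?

Euclidean

Reflexive: yes — every world is R-related to itself.
Serial: yes — every world has a successor (e.g. w1 R w1).
Transitive: yes — every two-step R-path is closed by a direct edge.
Euclidean: no — w2 R w4 and w2 R w3, but not w4 R w3.
Only Euclidean fails.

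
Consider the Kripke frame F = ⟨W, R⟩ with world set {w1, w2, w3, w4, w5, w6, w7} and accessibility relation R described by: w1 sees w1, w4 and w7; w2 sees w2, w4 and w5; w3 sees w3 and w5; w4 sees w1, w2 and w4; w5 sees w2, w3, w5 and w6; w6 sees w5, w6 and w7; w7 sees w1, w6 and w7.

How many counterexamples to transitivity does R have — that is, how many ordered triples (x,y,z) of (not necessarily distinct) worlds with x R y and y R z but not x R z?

Enumerating: (w1,w4,w2), (w1,w7,w6), (w2,w4,w1), (w2,w5,w3), (w2,w5,w6), (w3,w5,w2), (w3,w5,w6), (w4,w1,w7), (w4,w2,w5), (w5,w2,w4), (w5,w6,w7), (w6,w5,w2), (w6,w5,w3), (w6,w7,w1), (w7,w1,w4), (w7,w6,w5).

16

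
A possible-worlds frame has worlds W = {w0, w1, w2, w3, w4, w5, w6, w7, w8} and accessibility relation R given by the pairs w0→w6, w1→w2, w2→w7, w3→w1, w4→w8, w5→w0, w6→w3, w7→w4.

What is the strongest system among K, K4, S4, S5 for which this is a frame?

Transitive (axiom 4): no — w0 R w6 and w6 R w3, but not w0 R w3.
Reflexive (axiom T): no — w0 is not related to itself.
Euclidean (axiom 5): no — w0 R w6 and w0 R w6, but not w6 R w6.
So F validates K; K4 would additionally require R to be transitive. The strongest is K.

K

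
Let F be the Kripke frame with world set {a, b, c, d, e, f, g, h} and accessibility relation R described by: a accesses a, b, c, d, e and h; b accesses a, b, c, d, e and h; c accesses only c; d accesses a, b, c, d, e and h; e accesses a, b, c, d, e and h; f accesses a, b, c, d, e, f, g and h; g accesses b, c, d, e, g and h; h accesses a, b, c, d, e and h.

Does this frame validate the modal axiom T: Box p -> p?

The schema T characterises exactly the reflexive frames.
Reflexive: yes — every world is R-related to itself.

Yes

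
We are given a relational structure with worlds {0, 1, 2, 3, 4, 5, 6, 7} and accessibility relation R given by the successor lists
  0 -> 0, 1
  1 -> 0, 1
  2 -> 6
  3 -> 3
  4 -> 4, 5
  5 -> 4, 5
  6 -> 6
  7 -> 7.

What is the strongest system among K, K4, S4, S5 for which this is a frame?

K4

Transitive (axiom 4): yes — every two-step R-path is closed by a direct edge.
Reflexive (axiom T): no — 2 is not related to itself.
Euclidean (axiom 5): yes — any two successors of a common world are R-related.
So F validates K, K4; S4 would additionally require R to be reflexive. The strongest is K4.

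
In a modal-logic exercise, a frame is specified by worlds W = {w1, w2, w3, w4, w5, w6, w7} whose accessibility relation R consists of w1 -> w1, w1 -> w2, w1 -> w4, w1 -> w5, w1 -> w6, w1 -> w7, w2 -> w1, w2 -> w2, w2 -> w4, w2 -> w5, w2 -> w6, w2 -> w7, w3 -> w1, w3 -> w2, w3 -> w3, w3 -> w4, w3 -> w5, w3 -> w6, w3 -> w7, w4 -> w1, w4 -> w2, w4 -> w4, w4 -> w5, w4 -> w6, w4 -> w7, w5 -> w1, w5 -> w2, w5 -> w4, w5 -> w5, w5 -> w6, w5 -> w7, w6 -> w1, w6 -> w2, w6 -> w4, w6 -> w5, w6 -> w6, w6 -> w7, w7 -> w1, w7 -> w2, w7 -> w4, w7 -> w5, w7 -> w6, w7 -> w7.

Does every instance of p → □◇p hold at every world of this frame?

No

By correspondence theory, B is valid on a frame iff R is symmetric.
Symmetric: no — w3 R w1 but not w1 R w3.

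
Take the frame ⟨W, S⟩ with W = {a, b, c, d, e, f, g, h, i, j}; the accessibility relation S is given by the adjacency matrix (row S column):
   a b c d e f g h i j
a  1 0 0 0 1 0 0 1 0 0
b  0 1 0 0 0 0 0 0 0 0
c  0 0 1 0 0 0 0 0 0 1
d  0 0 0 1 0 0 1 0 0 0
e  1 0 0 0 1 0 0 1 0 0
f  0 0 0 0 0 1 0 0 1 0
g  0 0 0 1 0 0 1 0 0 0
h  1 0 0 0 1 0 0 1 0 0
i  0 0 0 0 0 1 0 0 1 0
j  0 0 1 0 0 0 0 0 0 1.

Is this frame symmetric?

Symmetric: yes — every pair in S has its reverse in S.

Yes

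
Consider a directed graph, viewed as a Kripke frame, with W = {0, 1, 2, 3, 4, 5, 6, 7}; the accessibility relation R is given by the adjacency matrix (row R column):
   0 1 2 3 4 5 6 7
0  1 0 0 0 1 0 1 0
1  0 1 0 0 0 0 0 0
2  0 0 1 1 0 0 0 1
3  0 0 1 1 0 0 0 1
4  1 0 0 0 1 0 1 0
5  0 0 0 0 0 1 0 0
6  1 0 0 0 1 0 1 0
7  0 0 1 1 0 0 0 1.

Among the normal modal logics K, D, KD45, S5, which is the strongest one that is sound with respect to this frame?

Serial (axiom D): yes — every world has a successor (e.g. 0 R 0).
Euclidean (axiom 5): yes — any two successors of a common world are R-related.
Transitive (axiom 4): yes — every two-step R-path is closed by a direct edge.
Reflexive (axiom T): yes — every world is R-related to itself.
So F validates K, D, KD45, S5. The strongest is S5.

S5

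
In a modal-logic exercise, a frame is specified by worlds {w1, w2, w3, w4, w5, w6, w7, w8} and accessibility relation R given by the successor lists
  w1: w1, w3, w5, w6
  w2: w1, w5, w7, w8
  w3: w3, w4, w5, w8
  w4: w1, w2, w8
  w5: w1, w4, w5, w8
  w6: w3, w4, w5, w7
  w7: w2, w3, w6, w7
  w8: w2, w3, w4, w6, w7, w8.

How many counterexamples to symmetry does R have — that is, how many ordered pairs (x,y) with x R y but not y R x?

Enumerating: (w1,w3), (w1,w6), (w2,w1), (w2,w5), (w3,w4), (w3,w5), (w4,w1), (w4,w2), (w5,w4), (w5,w8), (w6,w3), (w6,w4), (w6,w5), (w7,w3), (w8,w6), (w8,w7).

16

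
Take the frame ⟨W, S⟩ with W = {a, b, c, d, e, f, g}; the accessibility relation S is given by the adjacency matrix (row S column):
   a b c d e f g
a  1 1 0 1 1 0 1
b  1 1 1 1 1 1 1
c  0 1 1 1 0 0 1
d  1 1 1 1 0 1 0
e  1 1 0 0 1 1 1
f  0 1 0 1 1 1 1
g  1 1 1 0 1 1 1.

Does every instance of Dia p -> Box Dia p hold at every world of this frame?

The schema 5 characterises exactly the Euclidean frames.
Euclidean: no — a S d and a S e, but not d S e.

No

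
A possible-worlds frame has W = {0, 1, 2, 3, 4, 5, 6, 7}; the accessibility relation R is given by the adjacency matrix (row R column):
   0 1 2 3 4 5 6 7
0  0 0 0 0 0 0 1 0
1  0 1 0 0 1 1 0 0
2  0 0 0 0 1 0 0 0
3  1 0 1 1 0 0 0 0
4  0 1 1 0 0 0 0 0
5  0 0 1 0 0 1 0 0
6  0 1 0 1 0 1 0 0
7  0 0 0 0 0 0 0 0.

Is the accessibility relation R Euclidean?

No

Euclidean: no — 1 R 4 and 1 R 5, but not 4 R 5.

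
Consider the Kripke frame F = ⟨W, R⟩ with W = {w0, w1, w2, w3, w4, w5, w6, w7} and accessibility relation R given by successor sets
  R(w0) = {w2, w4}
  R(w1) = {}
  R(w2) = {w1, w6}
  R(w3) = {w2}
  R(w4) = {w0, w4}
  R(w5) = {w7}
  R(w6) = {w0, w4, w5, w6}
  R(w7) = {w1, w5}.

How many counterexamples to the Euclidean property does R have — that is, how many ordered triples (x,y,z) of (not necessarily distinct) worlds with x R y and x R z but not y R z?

22

Enumerating: (w0,w2,w2), (w0,w2,w4), (w0,w4,w2), (w2,w1,w1), (w2,w1,w6), (w2,w6,w1), (w3,w2,w2), (w4,w0,w0), (w5,w7,w7), (w6,w0,w0), (w6,w0,w5), (w6,w0,w6), … and 10 more.
Total: 22.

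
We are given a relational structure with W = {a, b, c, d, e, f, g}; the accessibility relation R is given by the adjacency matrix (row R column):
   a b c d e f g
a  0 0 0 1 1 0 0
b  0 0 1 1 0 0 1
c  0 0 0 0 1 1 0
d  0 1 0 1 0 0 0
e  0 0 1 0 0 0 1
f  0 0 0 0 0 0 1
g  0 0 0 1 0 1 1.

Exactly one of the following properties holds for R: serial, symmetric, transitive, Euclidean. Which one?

Serial: yes — every world has a successor (e.g. a R d).
Symmetric: no — a R d but not d R a.
Transitive: no — a R d and d R b, but not a R b.
Euclidean: no — a R d and a R e, but not d R e.
Only serial holds.

serial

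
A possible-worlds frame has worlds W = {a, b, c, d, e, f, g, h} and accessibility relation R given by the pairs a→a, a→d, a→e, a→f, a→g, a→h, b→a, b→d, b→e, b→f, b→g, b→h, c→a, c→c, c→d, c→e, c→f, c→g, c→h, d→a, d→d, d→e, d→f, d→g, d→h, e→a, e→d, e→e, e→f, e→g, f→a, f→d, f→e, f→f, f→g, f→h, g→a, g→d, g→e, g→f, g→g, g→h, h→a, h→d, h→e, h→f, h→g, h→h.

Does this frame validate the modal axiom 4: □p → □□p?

Axiom 4 corresponds to the accessibility relation being transitive.
Transitive: no — e R a and a R h, but not e R h.

No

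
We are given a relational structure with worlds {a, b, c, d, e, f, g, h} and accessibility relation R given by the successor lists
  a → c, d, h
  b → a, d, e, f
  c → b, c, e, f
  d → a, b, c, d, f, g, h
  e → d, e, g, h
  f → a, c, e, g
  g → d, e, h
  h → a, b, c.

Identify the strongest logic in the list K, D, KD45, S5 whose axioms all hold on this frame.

D

Serial (axiom D): yes — every world has a successor (e.g. a R c).
Euclidean (axiom 5): no — a R c and a R d, but not c R d.
Transitive (axiom 4): no — a R c and c R b, but not a R b.
Reflexive (axiom T): no — a is not related to itself.
So F validates K, D; KD45 would additionally require R to be Euclidean and transitive. The strongest is D.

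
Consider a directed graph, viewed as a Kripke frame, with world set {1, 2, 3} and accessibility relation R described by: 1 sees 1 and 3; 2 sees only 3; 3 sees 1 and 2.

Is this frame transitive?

No

Transitive: no — 1 R 3 and 3 R 2, but not 1 R 2.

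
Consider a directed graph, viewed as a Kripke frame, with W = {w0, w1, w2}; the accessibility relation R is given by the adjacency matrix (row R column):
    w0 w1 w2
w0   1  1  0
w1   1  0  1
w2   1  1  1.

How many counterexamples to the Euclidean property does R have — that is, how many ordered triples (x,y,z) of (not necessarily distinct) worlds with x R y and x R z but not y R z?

Enumerating: (w0,w1,w1), (w1,w0,w2), (w2,w0,w2), (w2,w1,w1).

4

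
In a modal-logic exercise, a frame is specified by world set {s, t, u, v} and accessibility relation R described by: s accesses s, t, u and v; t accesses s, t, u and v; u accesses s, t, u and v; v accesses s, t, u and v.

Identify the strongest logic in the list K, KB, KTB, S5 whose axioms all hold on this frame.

Symmetric (axiom B): yes — every pair in R has its reverse in R.
Reflexive (axiom T): yes — every world is R-related to itself.
Euclidean (axiom 5): yes — any two successors of a common world are R-related.
So F validates K, KB, KTB, S5. The strongest is S5.

S5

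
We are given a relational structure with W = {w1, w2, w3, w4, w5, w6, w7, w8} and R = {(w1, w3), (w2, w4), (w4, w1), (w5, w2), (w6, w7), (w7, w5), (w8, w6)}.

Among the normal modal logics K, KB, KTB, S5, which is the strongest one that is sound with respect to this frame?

Symmetric (axiom B): no — w1 R w3 but not w3 R w1.
Reflexive (axiom T): no — w1 is not related to itself.
Euclidean (axiom 5): no — w1 R w3 and w1 R w3, but not w3 R w3.
So F validates K; KB would additionally require R to be symmetric. The strongest is K.

K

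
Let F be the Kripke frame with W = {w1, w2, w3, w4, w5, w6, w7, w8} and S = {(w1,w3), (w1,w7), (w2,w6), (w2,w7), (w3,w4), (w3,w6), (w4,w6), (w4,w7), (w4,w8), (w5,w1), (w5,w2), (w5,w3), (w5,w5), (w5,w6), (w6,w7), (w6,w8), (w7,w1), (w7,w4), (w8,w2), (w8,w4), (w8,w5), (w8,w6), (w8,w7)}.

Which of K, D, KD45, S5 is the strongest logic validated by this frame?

D

Serial (axiom D): yes — every world has a successor (e.g. w1 S w3).
Euclidean (axiom 5): no — w1 S w3 and w1 S w7, but not w3 S w7.
Transitive (axiom 4): no — w1 S w3 and w3 S w4, but not w1 S w4.
Reflexive (axiom T): no — w1 is not related to itself.
So F validates K, D; KD45 would additionally require S to be Euclidean and transitive. The strongest is D.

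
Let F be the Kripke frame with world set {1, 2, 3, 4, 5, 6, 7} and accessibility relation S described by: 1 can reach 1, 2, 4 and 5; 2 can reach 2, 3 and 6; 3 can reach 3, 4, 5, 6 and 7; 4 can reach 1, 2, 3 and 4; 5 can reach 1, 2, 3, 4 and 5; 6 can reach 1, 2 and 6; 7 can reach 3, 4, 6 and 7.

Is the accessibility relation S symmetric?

Symmetric: no — 1 S 2 but not 2 S 1.

No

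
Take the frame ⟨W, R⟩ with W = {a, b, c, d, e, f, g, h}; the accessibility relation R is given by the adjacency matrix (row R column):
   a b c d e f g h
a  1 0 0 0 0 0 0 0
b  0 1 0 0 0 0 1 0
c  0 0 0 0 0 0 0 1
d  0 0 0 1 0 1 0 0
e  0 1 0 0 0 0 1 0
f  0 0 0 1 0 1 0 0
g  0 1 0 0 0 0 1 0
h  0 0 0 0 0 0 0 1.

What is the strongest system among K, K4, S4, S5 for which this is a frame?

Transitive (axiom 4): yes — every two-step R-path is closed by a direct edge.
Reflexive (axiom T): no — c is not related to itself.
Euclidean (axiom 5): yes — any two successors of a common world are R-related.
So F validates K, K4; S4 would additionally require R to be reflexive. The strongest is K4.

K4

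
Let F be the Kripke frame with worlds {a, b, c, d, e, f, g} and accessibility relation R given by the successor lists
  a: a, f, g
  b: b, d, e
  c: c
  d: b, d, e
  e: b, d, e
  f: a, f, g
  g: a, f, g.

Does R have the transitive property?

Yes

Transitive: yes — every two-step R-path is closed by a direct edge.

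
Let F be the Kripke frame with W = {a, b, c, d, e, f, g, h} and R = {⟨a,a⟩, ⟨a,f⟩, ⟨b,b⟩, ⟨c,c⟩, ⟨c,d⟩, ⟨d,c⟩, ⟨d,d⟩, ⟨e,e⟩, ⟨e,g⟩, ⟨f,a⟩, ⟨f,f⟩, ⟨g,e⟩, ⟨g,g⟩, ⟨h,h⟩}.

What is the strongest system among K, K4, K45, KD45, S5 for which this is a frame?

Transitive (axiom 4): yes — every two-step R-path is closed by a direct edge.
Euclidean (axiom 5): yes — any two successors of a common world are R-related.
Serial (axiom D): yes — every world has a successor (e.g. a R a).
Reflexive (axiom T): yes — every world is R-related to itself.
So F validates K, K4, K45, KD45, S5. The strongest is S5.

S5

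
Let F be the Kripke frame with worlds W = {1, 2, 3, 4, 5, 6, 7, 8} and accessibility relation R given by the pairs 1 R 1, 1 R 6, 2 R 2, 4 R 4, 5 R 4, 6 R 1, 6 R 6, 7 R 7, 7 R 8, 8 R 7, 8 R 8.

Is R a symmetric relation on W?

No

Symmetric: no — 5 R 4 but not 4 R 5.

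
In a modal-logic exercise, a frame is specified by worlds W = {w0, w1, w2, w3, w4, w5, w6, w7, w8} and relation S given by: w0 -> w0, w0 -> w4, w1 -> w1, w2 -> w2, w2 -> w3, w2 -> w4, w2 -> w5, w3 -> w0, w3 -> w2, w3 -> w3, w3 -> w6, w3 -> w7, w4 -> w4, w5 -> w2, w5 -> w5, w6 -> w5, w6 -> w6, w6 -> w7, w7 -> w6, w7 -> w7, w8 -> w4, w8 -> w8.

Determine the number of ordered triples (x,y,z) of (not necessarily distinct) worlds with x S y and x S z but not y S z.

Enumerating: (w0,w4,w0), (w2,w3,w4), (w2,w3,w5), (w2,w4,w2), (w2,w4,w3), (w2,w4,w5), (w2,w5,w3), (w2,w5,w4), (w3,w0,w2), (w3,w0,w3), (w3,w0,w6), (w3,w0,w7), … and 13 more.
Total: 25.

25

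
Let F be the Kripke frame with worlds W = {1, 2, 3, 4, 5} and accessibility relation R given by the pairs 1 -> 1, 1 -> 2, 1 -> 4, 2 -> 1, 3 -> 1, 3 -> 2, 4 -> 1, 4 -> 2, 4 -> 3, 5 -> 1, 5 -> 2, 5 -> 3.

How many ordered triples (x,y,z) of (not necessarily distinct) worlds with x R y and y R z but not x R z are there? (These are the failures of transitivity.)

Enumerating: (1,4,3), (2,1,2), (2,1,4), (3,1,4), (4,1,4), (5,1,4).

6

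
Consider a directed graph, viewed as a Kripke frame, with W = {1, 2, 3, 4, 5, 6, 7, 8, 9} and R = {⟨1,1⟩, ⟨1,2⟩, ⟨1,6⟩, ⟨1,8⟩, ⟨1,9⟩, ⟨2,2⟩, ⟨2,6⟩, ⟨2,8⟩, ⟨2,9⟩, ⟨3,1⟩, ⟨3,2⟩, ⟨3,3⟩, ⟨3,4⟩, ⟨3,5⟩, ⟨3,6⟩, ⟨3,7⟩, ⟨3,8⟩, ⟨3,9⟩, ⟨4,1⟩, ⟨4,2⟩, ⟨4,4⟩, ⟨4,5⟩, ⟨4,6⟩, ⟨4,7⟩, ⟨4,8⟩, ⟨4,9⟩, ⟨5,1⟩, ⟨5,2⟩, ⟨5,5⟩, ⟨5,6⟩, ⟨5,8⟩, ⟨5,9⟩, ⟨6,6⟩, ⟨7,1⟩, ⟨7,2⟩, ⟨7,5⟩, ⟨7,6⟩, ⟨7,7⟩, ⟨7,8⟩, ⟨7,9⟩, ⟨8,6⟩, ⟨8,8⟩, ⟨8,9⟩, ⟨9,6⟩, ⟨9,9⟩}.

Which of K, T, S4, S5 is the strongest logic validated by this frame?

Reflexive (axiom T): yes — every world is R-related to itself.
Transitive (axiom 4): yes — every two-step R-path is closed by a direct edge.
Euclidean (axiom 5): no — 1 R 6 and 1 R 2, but not 6 R 2.
So F validates K, T, S4; S5 would additionally require R to be Euclidean. The strongest is S4.

S4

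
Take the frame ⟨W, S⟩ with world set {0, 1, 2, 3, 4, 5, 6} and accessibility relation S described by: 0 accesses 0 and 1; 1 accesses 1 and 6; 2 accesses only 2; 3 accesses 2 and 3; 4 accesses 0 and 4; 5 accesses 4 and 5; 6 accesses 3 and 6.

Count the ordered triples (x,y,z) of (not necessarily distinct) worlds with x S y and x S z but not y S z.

6

Enumerating: (0,1,0), (1,6,1), (3,2,3), (4,0,4), (5,4,5), (6,3,6).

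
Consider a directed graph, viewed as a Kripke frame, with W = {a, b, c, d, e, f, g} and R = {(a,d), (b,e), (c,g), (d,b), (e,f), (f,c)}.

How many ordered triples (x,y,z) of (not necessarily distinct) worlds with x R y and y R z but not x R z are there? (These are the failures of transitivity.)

Enumerating: (a,d,b), (b,e,f), (d,b,e), (e,f,c), (f,c,g).

5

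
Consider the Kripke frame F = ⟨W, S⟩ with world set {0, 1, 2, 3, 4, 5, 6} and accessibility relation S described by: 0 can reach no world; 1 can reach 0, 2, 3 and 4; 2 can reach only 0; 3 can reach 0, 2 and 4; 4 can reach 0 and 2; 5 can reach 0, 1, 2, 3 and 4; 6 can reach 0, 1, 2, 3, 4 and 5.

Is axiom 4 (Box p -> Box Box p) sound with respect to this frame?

Yes

Axiom 4 corresponds to the accessibility relation being transitive.
Transitive: yes — every two-step S-path is closed by a direct edge.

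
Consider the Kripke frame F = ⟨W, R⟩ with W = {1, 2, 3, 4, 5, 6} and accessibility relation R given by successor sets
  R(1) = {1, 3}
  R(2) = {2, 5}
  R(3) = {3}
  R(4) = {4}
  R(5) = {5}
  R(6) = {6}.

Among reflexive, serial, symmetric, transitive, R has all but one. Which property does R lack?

Reflexive: yes — every world is R-related to itself.
Serial: yes — every world has a successor (e.g. 1 R 1).
Symmetric: no — 1 R 3 but not 3 R 1.
Transitive: yes — every two-step R-path is closed by a direct edge.
Only symmetric fails.

symmetric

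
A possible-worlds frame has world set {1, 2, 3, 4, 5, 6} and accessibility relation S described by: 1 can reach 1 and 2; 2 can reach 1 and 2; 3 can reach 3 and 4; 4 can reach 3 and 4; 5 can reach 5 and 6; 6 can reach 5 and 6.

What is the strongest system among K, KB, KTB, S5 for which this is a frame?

S5

Symmetric (axiom B): yes — every pair in S has its reverse in S.
Reflexive (axiom T): yes — every world is S-related to itself.
Euclidean (axiom 5): yes — any two successors of a common world are S-related.
So F validates K, KB, KTB, S5. The strongest is S5.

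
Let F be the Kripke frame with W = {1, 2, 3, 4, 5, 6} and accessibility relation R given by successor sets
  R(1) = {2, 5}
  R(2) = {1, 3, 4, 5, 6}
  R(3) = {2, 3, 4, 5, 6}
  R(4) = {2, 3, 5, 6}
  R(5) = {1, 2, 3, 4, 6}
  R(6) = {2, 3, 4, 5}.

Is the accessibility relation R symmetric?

Yes

Symmetric: yes — every pair in R has its reverse in R.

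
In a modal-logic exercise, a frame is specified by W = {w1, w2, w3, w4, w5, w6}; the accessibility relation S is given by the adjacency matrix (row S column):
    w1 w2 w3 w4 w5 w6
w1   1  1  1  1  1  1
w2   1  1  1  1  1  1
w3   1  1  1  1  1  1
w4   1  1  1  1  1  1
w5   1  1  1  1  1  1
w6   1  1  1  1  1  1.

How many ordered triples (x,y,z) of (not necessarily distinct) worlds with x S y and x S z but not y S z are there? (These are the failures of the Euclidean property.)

0

S is Euclidean; there are no such tuples.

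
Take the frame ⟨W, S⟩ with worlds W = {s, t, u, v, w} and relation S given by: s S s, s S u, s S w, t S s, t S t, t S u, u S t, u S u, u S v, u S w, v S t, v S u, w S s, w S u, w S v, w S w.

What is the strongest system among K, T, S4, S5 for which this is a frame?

K

Reflexive (axiom T): no — v is not related to itself.
Transitive (axiom 4): no — s S u and u S t, but not s S t.
Euclidean (axiom 5): no — t S u and t S s, but not u S s.
So F validates K; T would additionally require S to be reflexive. The strongest is K.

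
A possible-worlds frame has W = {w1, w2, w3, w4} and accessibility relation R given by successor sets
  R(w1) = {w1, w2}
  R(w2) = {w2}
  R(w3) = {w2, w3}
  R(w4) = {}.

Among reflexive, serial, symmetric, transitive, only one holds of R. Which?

Reflexive: no — w4 is not related to itself.
Serial: no — w4 has no R-successor.
Symmetric: no — w1 R w2 but not w2 R w1.
Transitive: yes — every two-step R-path is closed by a direct edge.
Only transitive holds.

transitive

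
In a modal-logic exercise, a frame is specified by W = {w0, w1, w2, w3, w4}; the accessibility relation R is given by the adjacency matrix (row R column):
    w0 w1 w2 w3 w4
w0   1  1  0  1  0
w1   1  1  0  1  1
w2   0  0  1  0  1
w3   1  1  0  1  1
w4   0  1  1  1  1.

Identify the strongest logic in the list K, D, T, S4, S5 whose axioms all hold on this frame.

T

Serial (axiom D): yes — every world has a successor (e.g. w0 R w0).
Reflexive (axiom T): yes — every world is R-related to itself.
Transitive (axiom 4): no — w0 R w1 and w1 R w4, but not w0 R w4.
Euclidean (axiom 5): no — w1 R w0 and w1 R w4, but not w0 R w4.
So F validates K, D, T; S4 would additionally require R to be transitive. The strongest is T.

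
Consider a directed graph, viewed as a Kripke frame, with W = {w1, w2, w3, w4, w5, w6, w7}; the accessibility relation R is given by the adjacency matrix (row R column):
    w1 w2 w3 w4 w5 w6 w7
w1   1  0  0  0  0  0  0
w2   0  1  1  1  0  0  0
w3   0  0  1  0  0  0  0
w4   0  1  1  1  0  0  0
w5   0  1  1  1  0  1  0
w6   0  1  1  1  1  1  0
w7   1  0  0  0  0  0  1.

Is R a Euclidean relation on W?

No

Euclidean: no — w2 R w3 and w2 R w4, but not w3 R w4.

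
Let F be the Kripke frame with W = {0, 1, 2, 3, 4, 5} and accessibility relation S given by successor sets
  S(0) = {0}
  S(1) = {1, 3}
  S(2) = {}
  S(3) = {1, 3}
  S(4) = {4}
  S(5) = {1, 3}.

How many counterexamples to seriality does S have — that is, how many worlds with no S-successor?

Enumerating: 2.

1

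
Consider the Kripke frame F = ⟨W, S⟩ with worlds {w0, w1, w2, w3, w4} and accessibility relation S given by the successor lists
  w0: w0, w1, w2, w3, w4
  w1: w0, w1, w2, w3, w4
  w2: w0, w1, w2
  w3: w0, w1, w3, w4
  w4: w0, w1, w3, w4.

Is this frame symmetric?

Symmetric: yes — every pair in S has its reverse in S.

Yes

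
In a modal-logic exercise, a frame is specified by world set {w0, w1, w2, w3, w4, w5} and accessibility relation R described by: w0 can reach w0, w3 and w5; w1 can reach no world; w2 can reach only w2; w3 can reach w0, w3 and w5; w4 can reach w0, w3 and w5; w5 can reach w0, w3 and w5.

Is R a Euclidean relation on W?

Yes

Euclidean: yes — any two successors of a common world are R-related.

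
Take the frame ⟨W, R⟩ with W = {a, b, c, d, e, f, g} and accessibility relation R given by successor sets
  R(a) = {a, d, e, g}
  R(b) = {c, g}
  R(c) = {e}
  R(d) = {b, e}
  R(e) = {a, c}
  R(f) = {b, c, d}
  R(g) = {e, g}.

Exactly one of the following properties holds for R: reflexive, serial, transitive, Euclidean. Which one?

Reflexive: no — b is not related to itself.
Serial: yes — every world has a successor (e.g. a R a).
Transitive: no — a R d and d R b, but not a R b.
Euclidean: no — a R d and a R g, but not d R g.
Only serial holds.

serial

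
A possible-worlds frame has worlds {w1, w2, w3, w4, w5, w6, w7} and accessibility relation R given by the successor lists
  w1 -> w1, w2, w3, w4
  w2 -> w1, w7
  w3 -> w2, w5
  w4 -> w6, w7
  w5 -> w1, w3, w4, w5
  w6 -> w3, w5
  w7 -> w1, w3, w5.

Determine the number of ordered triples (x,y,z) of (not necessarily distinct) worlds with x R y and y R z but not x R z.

Enumerating: (w1,w2,w7), (w1,w3,w5), (w1,w4,w6), (w1,w4,w7), (w2,w1,w2), (w2,w1,w3), (w2,w1,w4), (w2,w7,w3), (w2,w7,w5), (w3,w2,w1), (w3,w2,w7), (w3,w5,w1), … and 18 more.
Total: 30.

30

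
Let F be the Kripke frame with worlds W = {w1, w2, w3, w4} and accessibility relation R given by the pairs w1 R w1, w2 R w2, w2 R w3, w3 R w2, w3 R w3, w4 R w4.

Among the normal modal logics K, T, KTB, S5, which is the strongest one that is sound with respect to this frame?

S5

Reflexive (axiom T): yes — every world is R-related to itself.
Symmetric (axiom B): yes — every pair in R has its reverse in R.
Euclidean (axiom 5): yes — any two successors of a common world are R-related.
So F validates K, T, KTB, S5. The strongest is S5.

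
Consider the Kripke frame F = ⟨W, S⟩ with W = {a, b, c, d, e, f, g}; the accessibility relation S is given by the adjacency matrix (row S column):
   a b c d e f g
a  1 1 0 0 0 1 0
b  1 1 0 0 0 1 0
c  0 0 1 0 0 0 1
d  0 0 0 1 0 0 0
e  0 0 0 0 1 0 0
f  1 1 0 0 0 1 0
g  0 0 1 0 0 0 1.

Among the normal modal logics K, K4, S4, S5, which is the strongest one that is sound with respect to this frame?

S5

Transitive (axiom 4): yes — every two-step S-path is closed by a direct edge.
Reflexive (axiom T): yes — every world is S-related to itself.
Euclidean (axiom 5): yes — any two successors of a common world are S-related.
So F validates K, K4, S4, S5. The strongest is S5.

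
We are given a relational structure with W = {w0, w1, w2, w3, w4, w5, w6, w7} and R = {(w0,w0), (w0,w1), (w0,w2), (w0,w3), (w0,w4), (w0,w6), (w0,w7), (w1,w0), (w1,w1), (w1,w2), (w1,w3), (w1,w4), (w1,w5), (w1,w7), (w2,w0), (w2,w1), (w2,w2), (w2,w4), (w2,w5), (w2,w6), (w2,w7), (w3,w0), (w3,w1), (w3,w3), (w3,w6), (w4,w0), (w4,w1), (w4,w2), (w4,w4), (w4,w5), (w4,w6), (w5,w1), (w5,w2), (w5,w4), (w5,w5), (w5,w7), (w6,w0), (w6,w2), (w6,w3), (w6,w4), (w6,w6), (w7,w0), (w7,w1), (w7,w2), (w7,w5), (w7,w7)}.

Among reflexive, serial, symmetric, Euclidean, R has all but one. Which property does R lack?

Reflexive: yes — every world is R-related to itself.
Serial: yes — every world has a successor (e.g. w0 R w0).
Symmetric: yes — every pair in R has its reverse in R.
Euclidean: no — w0 R w1 and w0 R w6, but not w1 R w6.
Only Euclidean fails.

Euclidean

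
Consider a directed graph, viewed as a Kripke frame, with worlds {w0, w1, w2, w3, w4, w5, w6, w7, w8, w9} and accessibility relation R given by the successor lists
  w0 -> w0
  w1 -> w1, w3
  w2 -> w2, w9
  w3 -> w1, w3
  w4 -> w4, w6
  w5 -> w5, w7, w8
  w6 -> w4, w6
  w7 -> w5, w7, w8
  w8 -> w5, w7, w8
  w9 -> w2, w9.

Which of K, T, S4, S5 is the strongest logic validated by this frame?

S5

Reflexive (axiom T): yes — every world is R-related to itself.
Transitive (axiom 4): yes — every two-step R-path is closed by a direct edge.
Euclidean (axiom 5): yes — any two successors of a common world are R-related.
So F validates K, T, S4, S5. The strongest is S5.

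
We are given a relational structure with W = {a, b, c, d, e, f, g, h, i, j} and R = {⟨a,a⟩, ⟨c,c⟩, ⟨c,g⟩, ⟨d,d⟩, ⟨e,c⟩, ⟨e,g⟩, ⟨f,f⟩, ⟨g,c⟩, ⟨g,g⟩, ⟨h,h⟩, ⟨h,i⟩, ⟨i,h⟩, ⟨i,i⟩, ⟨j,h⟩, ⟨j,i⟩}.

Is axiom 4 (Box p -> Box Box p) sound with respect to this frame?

Yes

By correspondence theory, 4 is valid on a frame iff R is transitive.
Transitive: yes — every two-step R-path is closed by a direct edge.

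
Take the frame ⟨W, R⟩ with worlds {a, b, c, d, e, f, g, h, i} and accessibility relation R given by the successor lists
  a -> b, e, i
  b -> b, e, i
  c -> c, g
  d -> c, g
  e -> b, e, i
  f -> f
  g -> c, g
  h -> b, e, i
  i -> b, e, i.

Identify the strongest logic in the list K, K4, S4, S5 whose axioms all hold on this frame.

Transitive (axiom 4): yes — every two-step R-path is closed by a direct edge.
Reflexive (axiom T): no — a is not related to itself.
Euclidean (axiom 5): yes — any two successors of a common world are R-related.
So F validates K, K4; S4 would additionally require R to be reflexive. The strongest is K4.

K4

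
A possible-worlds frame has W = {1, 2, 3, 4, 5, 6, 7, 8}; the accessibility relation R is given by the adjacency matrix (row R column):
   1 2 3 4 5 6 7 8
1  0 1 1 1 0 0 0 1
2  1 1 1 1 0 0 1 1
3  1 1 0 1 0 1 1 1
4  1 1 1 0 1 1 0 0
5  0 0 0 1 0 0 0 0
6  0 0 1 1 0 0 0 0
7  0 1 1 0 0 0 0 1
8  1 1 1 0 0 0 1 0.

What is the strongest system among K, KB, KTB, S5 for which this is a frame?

KB

Symmetric (axiom B): yes — every pair in R has its reverse in R.
Reflexive (axiom T): no — 1 is not related to itself.
Euclidean (axiom 5): no — 1 R 4 and 1 R 8, but not 4 R 8.
So F validates K, KB; KTB would additionally require R to be reflexive. The strongest is KB.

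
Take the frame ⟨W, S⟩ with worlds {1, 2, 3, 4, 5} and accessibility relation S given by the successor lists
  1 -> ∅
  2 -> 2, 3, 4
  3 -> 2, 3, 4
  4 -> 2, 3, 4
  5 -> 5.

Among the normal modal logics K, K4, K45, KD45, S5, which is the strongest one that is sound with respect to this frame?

K45

Transitive (axiom 4): yes — every two-step S-path is closed by a direct edge.
Euclidean (axiom 5): yes — any two successors of a common world are S-related.
Serial (axiom D): no — 1 has no S-successor.
Reflexive (axiom T): no — 1 is not related to itself.
So F validates K, K4, K45; KD45 would additionally require S to be serial. The strongest is K45.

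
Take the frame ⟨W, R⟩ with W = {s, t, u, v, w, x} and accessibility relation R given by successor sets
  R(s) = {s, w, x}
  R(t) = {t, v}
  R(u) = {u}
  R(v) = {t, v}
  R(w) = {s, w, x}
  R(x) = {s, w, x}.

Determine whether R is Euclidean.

Euclidean: yes — any two successors of a common world are R-related.

Yes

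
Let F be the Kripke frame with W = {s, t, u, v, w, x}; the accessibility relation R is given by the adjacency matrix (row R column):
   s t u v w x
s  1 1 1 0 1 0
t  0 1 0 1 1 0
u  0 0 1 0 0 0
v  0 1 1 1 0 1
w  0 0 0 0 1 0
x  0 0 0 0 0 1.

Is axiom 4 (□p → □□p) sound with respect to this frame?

The schema 4 characterises exactly the transitive frames.
Transitive: no — s R t and t R v, but not s R v.

No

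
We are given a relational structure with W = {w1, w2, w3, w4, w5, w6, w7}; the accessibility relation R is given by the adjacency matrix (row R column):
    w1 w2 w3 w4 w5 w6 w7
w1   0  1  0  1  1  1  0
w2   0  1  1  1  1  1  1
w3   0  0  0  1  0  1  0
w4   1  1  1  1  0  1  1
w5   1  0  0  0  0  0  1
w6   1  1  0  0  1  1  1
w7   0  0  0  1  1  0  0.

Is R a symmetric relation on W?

No

Symmetric: no — w1 R w2 but not w2 R w1.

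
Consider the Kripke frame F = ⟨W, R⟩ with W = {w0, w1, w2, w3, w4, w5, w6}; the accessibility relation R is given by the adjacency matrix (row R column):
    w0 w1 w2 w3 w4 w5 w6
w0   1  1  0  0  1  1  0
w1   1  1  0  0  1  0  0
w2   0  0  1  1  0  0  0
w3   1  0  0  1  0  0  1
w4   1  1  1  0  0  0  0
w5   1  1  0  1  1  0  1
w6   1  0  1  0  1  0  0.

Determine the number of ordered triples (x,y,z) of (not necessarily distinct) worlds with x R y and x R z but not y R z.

30

Enumerating: (w0,w1,w5), (w0,w4,w4), (w0,w4,w5), (w0,w5,w5), (w1,w4,w4), (w2,w3,w2), (w3,w0,w3), (w3,w0,w6), (w3,w6,w3), (w3,w6,w6), (w4,w0,w2), (w4,w1,w2), … and 18 more.
Total: 30.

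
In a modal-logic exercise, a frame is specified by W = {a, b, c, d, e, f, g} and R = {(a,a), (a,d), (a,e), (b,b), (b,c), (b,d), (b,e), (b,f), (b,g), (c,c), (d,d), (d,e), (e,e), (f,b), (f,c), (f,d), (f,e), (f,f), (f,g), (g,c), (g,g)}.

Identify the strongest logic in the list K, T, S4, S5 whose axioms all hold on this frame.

Reflexive (axiom T): yes — every world is R-related to itself.
Transitive (axiom 4): yes — every two-step R-path is closed by a direct edge.
Euclidean (axiom 5): no — a R e and a R d, but not e R d.
So F validates K, T, S4; S5 would additionally require R to be Euclidean. The strongest is S4.

S4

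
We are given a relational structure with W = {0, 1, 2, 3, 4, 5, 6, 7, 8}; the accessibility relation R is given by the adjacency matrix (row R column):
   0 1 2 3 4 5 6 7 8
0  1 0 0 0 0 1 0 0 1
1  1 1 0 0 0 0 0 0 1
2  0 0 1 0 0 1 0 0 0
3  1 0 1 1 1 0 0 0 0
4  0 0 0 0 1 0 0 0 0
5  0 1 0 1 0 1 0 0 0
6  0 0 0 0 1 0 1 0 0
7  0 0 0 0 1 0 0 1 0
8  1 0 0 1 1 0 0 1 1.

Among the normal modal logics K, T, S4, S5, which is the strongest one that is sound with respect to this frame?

T

Reflexive (axiom T): yes — every world is R-related to itself.
Transitive (axiom 4): no — 0 R 5 and 5 R 1, but not 0 R 1.
Euclidean (axiom 5): no — 0 R 5 and 0 R 8, but not 5 R 8.
So F validates K, T; S4 would additionally require R to be transitive. The strongest is T.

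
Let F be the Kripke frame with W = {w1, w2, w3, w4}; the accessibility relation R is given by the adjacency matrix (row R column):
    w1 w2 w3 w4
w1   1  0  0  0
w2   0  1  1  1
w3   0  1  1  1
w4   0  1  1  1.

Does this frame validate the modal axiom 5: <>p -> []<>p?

Yes

By correspondence theory, 5 is valid on a frame iff R is Euclidean.
Euclidean: yes — any two successors of a common world are R-related.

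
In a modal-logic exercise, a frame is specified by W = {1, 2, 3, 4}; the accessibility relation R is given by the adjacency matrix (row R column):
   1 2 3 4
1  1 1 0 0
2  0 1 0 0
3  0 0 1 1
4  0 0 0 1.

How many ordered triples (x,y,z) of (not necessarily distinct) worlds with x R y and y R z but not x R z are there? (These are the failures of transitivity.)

0

R is transitive; there are no such tuples.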